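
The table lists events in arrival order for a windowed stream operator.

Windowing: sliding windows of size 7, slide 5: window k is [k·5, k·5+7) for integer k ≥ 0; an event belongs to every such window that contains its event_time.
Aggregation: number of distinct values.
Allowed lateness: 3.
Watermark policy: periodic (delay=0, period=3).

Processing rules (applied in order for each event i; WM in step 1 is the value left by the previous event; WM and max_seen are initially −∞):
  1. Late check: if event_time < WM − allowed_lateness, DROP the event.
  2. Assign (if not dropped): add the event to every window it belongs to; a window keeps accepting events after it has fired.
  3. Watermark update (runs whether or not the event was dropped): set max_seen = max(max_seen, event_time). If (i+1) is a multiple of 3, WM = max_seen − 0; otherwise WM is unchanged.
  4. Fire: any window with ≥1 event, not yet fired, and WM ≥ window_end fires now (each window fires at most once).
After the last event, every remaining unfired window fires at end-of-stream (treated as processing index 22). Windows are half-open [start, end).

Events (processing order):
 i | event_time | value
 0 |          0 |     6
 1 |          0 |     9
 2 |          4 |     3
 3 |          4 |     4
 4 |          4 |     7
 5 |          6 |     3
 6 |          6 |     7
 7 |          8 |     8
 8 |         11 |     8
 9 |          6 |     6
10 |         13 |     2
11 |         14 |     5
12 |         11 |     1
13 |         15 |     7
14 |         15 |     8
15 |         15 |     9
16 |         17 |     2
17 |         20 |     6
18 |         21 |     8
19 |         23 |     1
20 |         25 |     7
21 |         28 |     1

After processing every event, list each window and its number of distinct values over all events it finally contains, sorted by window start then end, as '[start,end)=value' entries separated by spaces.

i=0 t=0 v=6: → [0,7); WM=−∞
i=1 t=0 v=9: → [0,7); WM=−∞
i=2 t=4 v=3: → [0,7); WM=4
i=3 t=4 v=4: → [0,7); WM=4
i=4 t=4 v=7: → [0,7); WM=4
i=5 t=6 v=3: → [5,12),[0,7); WM=6
i=6 t=6 v=7: → [5,12),[0,7); WM=6
i=7 t=8 v=8: → [5,12); WM=6
i=8 t=11 v=8: → [10,17),[5,12); WM=11; [0,7) fires=5
i=9 t=6 v=6: DROP (t<11-3); WM=11
i=10 t=13 v=2: → [10,17); WM=11
i=11 t=14 v=5: → [10,17); WM=14; [5,12) fires=3
i=12 t=11 v=1: → [10,17),[5,12); WM=14
i=13 t=15 v=7: → [15,22),[10,17); WM=14
i=14 t=15 v=8: → [15,22),[10,17); WM=15
i=15 t=15 v=9: → [15,22),[10,17); WM=15
i=16 t=17 v=2: → [15,22); WM=15
i=17 t=20 v=6: → [20,27),[15,22); WM=20; [10,17) fires=6
i=18 t=21 v=8: → [20,27),[15,22); WM=20
i=19 t=23 v=1: → [20,27); WM=20
i=20 t=25 v=7: → [25,32),[20,27); WM=25; [15,22) fires=5
i=21 t=28 v=1: → [25,32); WM=25

[0,7)=5 [5,12)=4 [10,17)=6 [15,22)=5 [20,27)=4 [25,32)=2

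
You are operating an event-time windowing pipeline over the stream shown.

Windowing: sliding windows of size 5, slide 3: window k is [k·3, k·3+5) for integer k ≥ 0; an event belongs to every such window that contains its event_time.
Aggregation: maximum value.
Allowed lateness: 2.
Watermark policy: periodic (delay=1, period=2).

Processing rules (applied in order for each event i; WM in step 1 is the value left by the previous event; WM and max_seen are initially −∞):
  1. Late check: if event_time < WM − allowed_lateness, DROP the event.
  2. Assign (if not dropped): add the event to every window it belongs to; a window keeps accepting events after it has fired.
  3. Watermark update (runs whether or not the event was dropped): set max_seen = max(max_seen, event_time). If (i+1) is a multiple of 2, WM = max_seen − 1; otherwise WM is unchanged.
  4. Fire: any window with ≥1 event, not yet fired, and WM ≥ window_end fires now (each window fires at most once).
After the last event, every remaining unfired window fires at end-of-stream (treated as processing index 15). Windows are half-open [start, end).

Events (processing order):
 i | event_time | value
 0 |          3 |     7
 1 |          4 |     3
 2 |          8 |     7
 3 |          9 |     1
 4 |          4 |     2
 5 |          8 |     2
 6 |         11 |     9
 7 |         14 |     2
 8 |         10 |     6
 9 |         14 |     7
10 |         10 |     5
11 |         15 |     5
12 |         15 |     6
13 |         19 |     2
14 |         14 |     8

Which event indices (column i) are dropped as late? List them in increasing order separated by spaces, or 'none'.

4 8 10 14

i=0 t=3 v=7: → [3,8),[0,5); WM=−∞
i=1 t=4 v=3: → [3,8),[0,5); WM=3
i=2 t=8 v=7: → [6,11); WM=3
i=3 t=9 v=1: → [9,14),[6,11); WM=8; [0,5) fires=7 [3,8) fires=7
i=4 t=4 v=2: DROP (t<8-2); WM=8
i=5 t=8 v=2: → [6,11); WM=8
i=6 t=11 v=9: → [9,14); WM=8
i=7 t=14 v=2: → [12,17); WM=13; [6,11) fires=7
i=8 t=10 v=6: DROP (t<13-2); WM=13
i=9 t=14 v=7: → [12,17); WM=13
i=10 t=10 v=5: DROP (t<13-2); WM=13
i=11 t=15 v=5: → [15,20),[12,17); WM=14; [9,14) fires=9
i=12 t=15 v=6: → [15,20),[12,17); WM=14
i=13 t=19 v=2: → [18,23),[15,20); WM=18; [12,17) fires=7
i=14 t=14 v=8: DROP (t<18-2); WM=18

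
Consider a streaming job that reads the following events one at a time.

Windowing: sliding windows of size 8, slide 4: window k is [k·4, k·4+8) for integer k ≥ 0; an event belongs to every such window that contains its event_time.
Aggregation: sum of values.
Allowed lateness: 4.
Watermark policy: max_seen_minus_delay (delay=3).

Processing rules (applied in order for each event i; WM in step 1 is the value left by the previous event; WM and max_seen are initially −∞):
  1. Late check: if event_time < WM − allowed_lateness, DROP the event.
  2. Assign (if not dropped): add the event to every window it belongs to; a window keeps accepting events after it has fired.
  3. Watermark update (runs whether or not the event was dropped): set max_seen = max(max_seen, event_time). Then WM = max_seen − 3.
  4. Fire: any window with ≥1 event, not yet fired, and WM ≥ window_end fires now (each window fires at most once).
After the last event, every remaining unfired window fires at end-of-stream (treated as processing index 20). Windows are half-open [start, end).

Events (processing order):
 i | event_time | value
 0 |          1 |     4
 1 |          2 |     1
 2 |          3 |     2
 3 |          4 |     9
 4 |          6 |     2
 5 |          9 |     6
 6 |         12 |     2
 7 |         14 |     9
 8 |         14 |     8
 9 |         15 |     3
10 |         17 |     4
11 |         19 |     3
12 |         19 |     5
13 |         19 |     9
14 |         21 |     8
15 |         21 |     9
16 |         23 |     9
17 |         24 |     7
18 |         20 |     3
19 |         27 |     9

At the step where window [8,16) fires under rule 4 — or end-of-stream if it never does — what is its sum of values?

28

i=0 t=1 v=4: → [0,8); WM=-2
i=1 t=2 v=1: → [0,8); WM=-1
i=2 t=3 v=2: → [0,8); WM=0
i=3 t=4 v=9: → [4,12),[0,8); WM=1
i=4 t=6 v=2: → [4,12),[0,8); WM=3
i=5 t=9 v=6: → [8,16),[4,12); WM=6
i=6 t=12 v=2: → [12,20),[8,16); WM=9; [0,8) fires=18
i=7 t=14 v=9: → [12,20),[8,16); WM=11
i=8 t=14 v=8: → [12,20),[8,16); WM=11
i=9 t=15 v=3: → [12,20),[8,16); WM=12; [4,12) fires=17
i=10 t=17 v=4: → [16,24),[12,20); WM=14
i=11 t=19 v=3: → [16,24),[12,20); WM=16; [8,16) fires=28
i=12 t=19 v=5: → [16,24),[12,20); WM=16
i=13 t=19 v=9: → [16,24),[12,20); WM=16
i=14 t=21 v=8: → [20,28),[16,24); WM=18
i=15 t=21 v=9: → [20,28),[16,24); WM=18
i=16 t=23 v=9: → [20,28),[16,24); WM=20; [12,20) fires=43
i=17 t=24 v=7: → [24,32),[20,28); WM=21
i=18 t=20 v=3: → [20,28),[16,24); WM=21
i=19 t=27 v=9: → [24,32),[20,28); WM=24; [16,24) fires=50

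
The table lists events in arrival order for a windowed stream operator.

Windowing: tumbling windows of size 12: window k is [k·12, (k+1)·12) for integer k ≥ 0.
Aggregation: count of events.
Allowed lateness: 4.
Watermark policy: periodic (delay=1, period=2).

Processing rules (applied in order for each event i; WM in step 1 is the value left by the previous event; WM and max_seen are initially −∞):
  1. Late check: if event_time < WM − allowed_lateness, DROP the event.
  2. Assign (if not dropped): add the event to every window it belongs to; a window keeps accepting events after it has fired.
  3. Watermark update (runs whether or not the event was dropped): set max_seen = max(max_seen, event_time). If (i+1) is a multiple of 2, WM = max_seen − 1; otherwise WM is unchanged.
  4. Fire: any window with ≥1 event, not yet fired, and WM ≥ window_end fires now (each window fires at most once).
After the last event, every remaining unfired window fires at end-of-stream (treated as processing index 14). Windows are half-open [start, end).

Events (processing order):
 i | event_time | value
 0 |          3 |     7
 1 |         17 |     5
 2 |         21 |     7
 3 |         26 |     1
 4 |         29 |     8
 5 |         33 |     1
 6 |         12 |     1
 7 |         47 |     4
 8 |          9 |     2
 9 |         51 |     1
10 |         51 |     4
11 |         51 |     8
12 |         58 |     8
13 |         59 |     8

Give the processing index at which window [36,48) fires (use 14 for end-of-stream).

9

i=0 t=3 v=7: → [0,12); WM=−∞
i=1 t=17 v=5: → [12,24); WM=16; [0,12) fires=1
i=2 t=21 v=7: → [12,24); WM=16
i=3 t=26 v=1: → [24,36); WM=25; [12,24) fires=2
i=4 t=29 v=8: → [24,36); WM=25
i=5 t=33 v=1: → [24,36); WM=32
i=6 t=12 v=1: DROP (t<32-4); WM=32
i=7 t=47 v=4: → [36,48); WM=46; [24,36) fires=3
i=8 t=9 v=2: DROP (t<46-4); WM=46
i=9 t=51 v=1: → [48,60); WM=50; [36,48) fires=1
i=10 t=51 v=4: → [48,60); WM=50
i=11 t=51 v=8: → [48,60); WM=50
i=12 t=58 v=8: → [48,60); WM=50
i=13 t=59 v=8: → [48,60); WM=58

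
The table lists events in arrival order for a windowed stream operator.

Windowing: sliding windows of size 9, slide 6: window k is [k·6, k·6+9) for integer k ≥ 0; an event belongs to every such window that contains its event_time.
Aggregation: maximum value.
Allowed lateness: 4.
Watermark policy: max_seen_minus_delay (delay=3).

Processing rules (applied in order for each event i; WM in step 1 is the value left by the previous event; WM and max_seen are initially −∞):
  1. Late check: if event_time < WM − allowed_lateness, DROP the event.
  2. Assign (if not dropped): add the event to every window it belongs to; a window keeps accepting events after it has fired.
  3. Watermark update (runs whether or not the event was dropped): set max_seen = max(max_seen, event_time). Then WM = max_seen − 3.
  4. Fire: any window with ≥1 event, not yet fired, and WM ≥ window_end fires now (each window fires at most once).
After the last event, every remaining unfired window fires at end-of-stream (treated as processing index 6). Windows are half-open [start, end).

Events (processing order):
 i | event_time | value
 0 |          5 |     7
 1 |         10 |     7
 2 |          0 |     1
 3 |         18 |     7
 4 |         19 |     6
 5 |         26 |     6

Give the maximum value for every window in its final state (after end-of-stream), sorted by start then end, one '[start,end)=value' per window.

i=0 t=5 v=7: → [0,9); WM=2
i=1 t=10 v=7: → [6,15); WM=7
i=2 t=0 v=1: DROP (t<7-4); WM=7
i=3 t=18 v=7: → [18,27),[12,21); WM=15; [0,9) fires=7 [6,15) fires=7
i=4 t=19 v=6: → [18,27),[12,21); WM=16
i=5 t=26 v=6: → [24,33),[18,27); WM=23; [12,21) fires=7

[0,9)=7 [6,15)=7 [12,21)=7 [18,27)=7 [24,33)=6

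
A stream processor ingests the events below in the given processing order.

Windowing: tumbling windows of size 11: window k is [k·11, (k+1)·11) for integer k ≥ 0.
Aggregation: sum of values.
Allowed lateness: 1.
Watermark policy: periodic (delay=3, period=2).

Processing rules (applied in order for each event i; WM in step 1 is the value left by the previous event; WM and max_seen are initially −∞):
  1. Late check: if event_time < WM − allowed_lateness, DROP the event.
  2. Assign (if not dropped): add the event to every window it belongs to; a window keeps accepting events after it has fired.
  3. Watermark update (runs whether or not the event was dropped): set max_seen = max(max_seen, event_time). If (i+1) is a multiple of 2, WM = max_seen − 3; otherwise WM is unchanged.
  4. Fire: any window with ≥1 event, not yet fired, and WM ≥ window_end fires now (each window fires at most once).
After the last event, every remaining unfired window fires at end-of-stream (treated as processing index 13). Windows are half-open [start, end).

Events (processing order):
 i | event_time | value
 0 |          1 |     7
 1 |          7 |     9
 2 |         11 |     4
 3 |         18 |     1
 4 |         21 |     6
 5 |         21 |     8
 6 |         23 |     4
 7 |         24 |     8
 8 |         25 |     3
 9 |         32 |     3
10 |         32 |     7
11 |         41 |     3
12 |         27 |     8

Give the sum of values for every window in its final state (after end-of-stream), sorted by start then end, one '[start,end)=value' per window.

i=0 t=1 v=7: → [0,11); WM=−∞
i=1 t=7 v=9: → [0,11); WM=4
i=2 t=11 v=4: → [11,22); WM=4
i=3 t=18 v=1: → [11,22); WM=15; [0,11) fires=16
i=4 t=21 v=6: → [11,22); WM=15
i=5 t=21 v=8: → [11,22); WM=18
i=6 t=23 v=4: → [22,33); WM=18
i=7 t=24 v=8: → [22,33); WM=21
i=8 t=25 v=3: → [22,33); WM=21
i=9 t=32 v=3: → [22,33); WM=29; [11,22) fires=19
i=10 t=32 v=7: → [22,33); WM=29
i=11 t=41 v=3: → [33,44); WM=38; [22,33) fires=25
i=12 t=27 v=8: DROP (t<38-1); WM=38

[0,11)=16 [11,22)=19 [22,33)=25 [33,44)=3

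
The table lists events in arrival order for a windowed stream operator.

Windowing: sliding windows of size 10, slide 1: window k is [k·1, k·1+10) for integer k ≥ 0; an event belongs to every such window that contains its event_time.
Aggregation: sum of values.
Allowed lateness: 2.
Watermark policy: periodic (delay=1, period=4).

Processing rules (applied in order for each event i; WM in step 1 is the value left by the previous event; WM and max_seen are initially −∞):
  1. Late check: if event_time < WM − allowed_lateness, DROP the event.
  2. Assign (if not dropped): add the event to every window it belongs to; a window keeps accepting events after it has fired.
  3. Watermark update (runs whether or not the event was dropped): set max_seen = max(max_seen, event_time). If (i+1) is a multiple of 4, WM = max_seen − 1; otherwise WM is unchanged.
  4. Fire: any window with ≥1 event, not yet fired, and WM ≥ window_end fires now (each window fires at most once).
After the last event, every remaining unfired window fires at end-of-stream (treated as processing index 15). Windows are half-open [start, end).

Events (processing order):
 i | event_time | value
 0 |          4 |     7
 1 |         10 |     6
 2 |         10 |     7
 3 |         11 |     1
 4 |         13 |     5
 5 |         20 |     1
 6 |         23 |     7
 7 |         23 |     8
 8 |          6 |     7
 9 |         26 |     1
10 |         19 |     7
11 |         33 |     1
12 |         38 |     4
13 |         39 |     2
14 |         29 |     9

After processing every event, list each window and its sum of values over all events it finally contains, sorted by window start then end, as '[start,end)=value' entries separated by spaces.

[0,10)=7 [1,11)=20 [2,12)=21 [3,13)=21 [4,14)=26 [5,15)=19 [6,16)=19 [7,17)=19 [8,18)=19 [9,19)=19 [10,20)=19 [11,21)=7 [12,22)=6 [13,23)=6 [14,24)=16 [15,25)=16 [16,26)=16 [17,27)=17 [18,28)=17 [19,29)=17 [20,30)=17 [21,31)=16 [22,32)=16 [23,33)=16 [24,34)=2 [25,35)=2 [26,36)=2 [27,37)=1 [28,38)=1 [29,39)=5 [30,40)=7 [31,41)=7 [32,42)=7 [33,43)=7 [34,44)=6 [35,45)=6 [36,46)=6 [37,47)=6 [38,48)=6 [39,49)=2

i=0 t=4 v=7: → [4,14),[3,13),[2,12),[1,11),[0,10); WM=−∞
i=1 t=10 v=6: → [10,20),[9,19),[8,18),[7,17),[6,16),[5,15),[4,14),[3,13),[2,12),[1,11); WM=−∞
i=2 t=10 v=7: → [10,20),[9,19),[8,18),[7,17),[6,16),[5,15),[4,14),[3,13),[2,12),[1,11); WM=−∞
i=3 t=11 v=1: → [11,21),[10,20),[9,19),[8,18),[7,17),[6,16),[5,15),[4,14),[3,13),[2,12); WM=10; [0,10) fires=7
i=4 t=13 v=5: → [13,23),[12,22),[11,21),[10,20),[9,19),[8,18),[7,17),[6,16),[5,15),[4,14); WM=10
i=5 t=20 v=1: → [20,30),[19,29),[18,28),[17,27),[16,26),[15,25),[14,24),[13,23),[12,22),[11,21); WM=10
i=6 t=23 v=7: → [23,33),[22,32),[21,31),[20,30),[19,29),[18,28),[17,27),[16,26),[15,25),[14,24); WM=10
i=7 t=23 v=8: → [23,33),[22,32),[21,31),[20,30),[19,29),[18,28),[17,27),[16,26),[15,25),[14,24); WM=22; [1,11) fires=20 [2,12) fires=21 [3,13) fires=21 [4,14) fires=26 [5,15) fires=19 [6,16) fires=19 [7,17) fires=19 [8,18) fires=19 [9,19) fires=19 [10,20) fires=19 [11,21) fires=7 [12,22) fires=6
i=8 t=6 v=7: DROP (t<22-2); WM=22
i=9 t=26 v=1: → [26,36),[25,35),[24,34),[23,33),[22,32),[21,31),[20,30),[19,29),[18,28),[17,27); WM=22
i=10 t=19 v=7: DROP (t<22-2); WM=22
i=11 t=33 v=1: → [33,43),[32,42),[31,41),[30,40),[29,39),[28,38),[27,37),[26,36),[25,35),[24,34); WM=32; [13,23) fires=6 [14,24) fires=16 [15,25) fires=16 [16,26) fires=16 [17,27) fires=17 [18,28) fires=17 [19,29) fires=17 [20,30) fires=17 [21,31) fires=16 [22,32) fires=16
i=12 t=38 v=4: → [38,48),[37,47),[36,46),[35,45),[34,44),[33,43),[32,42),[31,41),[30,40),[29,39); WM=32
i=13 t=39 v=2: → [39,49),[38,48),[37,47),[36,46),[35,45),[34,44),[33,43),[32,42),[31,41),[30,40); WM=32
i=14 t=29 v=9: DROP (t<32-2); WM=32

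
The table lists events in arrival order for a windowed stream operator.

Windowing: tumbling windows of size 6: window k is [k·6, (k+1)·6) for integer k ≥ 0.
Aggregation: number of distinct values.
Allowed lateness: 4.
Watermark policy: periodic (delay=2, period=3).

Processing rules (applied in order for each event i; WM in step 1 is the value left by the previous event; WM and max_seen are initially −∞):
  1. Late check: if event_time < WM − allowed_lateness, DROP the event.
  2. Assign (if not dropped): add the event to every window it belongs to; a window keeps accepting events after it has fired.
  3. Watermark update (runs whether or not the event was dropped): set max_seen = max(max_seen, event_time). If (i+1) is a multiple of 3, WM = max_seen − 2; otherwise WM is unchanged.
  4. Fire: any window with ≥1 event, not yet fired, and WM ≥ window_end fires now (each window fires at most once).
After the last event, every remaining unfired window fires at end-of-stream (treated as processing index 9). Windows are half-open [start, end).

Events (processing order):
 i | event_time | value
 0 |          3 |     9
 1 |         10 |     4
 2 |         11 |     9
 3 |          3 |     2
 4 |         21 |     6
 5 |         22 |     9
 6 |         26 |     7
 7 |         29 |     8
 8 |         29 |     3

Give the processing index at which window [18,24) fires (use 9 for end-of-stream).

i=0 t=3 v=9: → [0,6); WM=−∞
i=1 t=10 v=4: → [6,12); WM=−∞
i=2 t=11 v=9: → [6,12); WM=9; [0,6) fires=1
i=3 t=3 v=2: DROP (t<9-4); WM=9
i=4 t=21 v=6: → [18,24); WM=9
i=5 t=22 v=9: → [18,24); WM=20; [6,12) fires=2
i=6 t=26 v=7: → [24,30); WM=20
i=7 t=29 v=8: → [24,30); WM=20
i=8 t=29 v=3: → [24,30); WM=27; [18,24) fires=2

8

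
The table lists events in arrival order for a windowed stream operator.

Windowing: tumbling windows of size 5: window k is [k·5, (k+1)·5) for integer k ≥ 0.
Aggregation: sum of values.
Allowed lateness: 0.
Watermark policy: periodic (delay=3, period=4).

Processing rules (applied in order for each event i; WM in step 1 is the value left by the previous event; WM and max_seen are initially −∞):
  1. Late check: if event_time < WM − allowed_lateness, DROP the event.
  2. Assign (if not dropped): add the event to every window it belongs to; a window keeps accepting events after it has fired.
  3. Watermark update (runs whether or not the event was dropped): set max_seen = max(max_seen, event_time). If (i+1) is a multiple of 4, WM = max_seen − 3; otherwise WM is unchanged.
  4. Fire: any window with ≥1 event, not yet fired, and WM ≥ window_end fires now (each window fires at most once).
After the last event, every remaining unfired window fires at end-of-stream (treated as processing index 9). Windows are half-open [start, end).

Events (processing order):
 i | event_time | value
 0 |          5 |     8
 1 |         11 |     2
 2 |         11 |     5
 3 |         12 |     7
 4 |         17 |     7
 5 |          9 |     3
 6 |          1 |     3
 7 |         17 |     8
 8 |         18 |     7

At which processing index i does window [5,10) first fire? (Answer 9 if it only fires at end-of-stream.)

i=0 t=5 v=8: → [5,10); WM=−∞
i=1 t=11 v=2: → [10,15); WM=−∞
i=2 t=11 v=5: → [10,15); WM=−∞
i=3 t=12 v=7: → [10,15); WM=9
i=4 t=17 v=7: → [15,20); WM=9
i=5 t=9 v=3: → [5,10); WM=9
i=6 t=1 v=3: DROP (t<9-0); WM=9
i=7 t=17 v=8: → [15,20); WM=14; [5,10) fires=11
i=8 t=18 v=7: → [15,20); WM=14

7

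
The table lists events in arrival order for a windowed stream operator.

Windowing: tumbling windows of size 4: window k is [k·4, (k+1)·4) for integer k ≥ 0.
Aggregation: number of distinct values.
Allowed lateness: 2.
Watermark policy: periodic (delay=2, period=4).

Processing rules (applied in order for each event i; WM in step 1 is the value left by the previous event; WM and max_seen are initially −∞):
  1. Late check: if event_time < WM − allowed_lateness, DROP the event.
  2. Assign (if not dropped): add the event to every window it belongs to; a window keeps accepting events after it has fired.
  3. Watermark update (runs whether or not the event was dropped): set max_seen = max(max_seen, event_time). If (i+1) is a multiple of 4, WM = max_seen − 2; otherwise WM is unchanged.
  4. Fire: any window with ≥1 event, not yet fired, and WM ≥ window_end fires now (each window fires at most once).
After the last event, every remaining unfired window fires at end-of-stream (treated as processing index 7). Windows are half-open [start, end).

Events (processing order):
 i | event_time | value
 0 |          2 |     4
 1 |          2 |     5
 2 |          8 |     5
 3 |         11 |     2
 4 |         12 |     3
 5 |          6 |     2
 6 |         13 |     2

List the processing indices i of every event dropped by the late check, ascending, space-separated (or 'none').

5

i=0 t=2 v=4: → [0,4); WM=−∞
i=1 t=2 v=5: → [0,4); WM=−∞
i=2 t=8 v=5: → [8,12); WM=−∞
i=3 t=11 v=2: → [8,12); WM=9; [0,4) fires=2
i=4 t=12 v=3: → [12,16); WM=9
i=5 t=6 v=2: DROP (t<9-2); WM=9
i=6 t=13 v=2: → [12,16); WM=9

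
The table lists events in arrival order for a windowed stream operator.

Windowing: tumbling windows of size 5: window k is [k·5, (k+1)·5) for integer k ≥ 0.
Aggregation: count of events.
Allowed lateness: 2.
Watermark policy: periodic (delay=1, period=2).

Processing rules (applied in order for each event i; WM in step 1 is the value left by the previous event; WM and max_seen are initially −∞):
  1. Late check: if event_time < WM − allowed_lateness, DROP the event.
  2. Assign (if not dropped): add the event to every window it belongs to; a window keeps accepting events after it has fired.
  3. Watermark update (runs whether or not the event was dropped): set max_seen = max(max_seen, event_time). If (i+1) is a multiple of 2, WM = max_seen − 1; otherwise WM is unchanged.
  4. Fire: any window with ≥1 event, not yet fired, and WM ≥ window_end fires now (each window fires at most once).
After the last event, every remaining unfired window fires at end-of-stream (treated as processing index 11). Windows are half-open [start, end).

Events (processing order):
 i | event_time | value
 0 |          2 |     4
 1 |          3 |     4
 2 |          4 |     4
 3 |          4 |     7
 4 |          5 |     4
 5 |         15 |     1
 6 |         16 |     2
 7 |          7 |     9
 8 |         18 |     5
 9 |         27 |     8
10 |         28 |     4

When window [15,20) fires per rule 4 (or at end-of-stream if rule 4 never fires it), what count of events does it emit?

3

i=0 t=2 v=4: → [0,5); WM=−∞
i=1 t=3 v=4: → [0,5); WM=2
i=2 t=4 v=4: → [0,5); WM=2
i=3 t=4 v=7: → [0,5); WM=3
i=4 t=5 v=4: → [5,10); WM=3
i=5 t=15 v=1: → [15,20); WM=14; [0,5) fires=4 [5,10) fires=1
i=6 t=16 v=2: → [15,20); WM=14
i=7 t=7 v=9: DROP (t<14-2); WM=15
i=8 t=18 v=5: → [15,20); WM=15
i=9 t=27 v=8: → [25,30); WM=26; [15,20) fires=3
i=10 t=28 v=4: → [25,30); WM=26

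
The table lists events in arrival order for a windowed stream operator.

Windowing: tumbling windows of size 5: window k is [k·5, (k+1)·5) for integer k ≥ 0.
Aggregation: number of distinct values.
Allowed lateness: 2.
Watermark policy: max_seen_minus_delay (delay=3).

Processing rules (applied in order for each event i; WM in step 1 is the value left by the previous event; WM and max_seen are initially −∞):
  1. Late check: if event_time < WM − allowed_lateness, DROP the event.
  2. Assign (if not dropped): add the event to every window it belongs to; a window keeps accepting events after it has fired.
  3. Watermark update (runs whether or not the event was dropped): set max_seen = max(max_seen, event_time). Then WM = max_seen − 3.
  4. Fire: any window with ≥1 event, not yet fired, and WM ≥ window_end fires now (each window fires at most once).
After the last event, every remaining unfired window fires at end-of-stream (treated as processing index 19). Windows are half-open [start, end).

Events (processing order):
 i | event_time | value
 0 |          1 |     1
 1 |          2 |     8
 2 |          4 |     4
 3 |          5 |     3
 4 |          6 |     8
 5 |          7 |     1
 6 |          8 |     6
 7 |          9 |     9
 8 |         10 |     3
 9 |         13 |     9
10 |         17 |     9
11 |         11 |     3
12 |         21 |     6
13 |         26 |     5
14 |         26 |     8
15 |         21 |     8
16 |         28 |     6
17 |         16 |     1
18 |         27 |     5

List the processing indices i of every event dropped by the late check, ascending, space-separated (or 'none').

11 17

i=0 t=1 v=1: → [0,5); WM=-2
i=1 t=2 v=8: → [0,5); WM=-1
i=2 t=4 v=4: → [0,5); WM=1
i=3 t=5 v=3: → [5,10); WM=2
i=4 t=6 v=8: → [5,10); WM=3
i=5 t=7 v=1: → [5,10); WM=4
i=6 t=8 v=6: → [5,10); WM=5; [0,5) fires=3
i=7 t=9 v=9: → [5,10); WM=6
i=8 t=10 v=3: → [10,15); WM=7
i=9 t=13 v=9: → [10,15); WM=10; [5,10) fires=5
i=10 t=17 v=9: → [15,20); WM=14
i=11 t=11 v=3: DROP (t<14-2); WM=14
i=12 t=21 v=6: → [20,25); WM=18; [10,15) fires=2
i=13 t=26 v=5: → [25,30); WM=23; [15,20) fires=1
i=14 t=26 v=8: → [25,30); WM=23
i=15 t=21 v=8: → [20,25); WM=23
i=16 t=28 v=6: → [25,30); WM=25; [20,25) fires=2
i=17 t=16 v=1: DROP (t<25-2); WM=25
i=18 t=27 v=5: → [25,30); WM=25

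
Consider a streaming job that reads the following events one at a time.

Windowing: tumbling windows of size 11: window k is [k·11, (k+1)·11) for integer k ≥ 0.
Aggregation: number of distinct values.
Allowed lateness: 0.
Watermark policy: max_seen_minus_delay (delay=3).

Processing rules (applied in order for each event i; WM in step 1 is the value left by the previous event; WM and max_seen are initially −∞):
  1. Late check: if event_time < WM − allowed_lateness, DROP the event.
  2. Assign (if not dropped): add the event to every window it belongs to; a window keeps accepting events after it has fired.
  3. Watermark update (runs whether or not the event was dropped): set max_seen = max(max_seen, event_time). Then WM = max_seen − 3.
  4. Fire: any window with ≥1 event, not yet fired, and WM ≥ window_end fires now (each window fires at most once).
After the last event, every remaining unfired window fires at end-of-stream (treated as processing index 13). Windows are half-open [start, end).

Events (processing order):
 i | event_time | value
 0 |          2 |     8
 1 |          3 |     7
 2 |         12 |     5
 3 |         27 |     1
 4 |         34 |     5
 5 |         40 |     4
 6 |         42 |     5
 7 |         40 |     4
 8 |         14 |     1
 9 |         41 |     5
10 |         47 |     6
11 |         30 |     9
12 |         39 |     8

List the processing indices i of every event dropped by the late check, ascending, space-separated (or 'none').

8 11 12

i=0 t=2 v=8: → [0,11); WM=-1
i=1 t=3 v=7: → [0,11); WM=0
i=2 t=12 v=5: → [11,22); WM=9
i=3 t=27 v=1: → [22,33); WM=24; [0,11) fires=2 [11,22) fires=1
i=4 t=34 v=5: → [33,44); WM=31
i=5 t=40 v=4: → [33,44); WM=37; [22,33) fires=1
i=6 t=42 v=5: → [33,44); WM=39
i=7 t=40 v=4: → [33,44); WM=39
i=8 t=14 v=1: DROP (t<39-0); WM=39
i=9 t=41 v=5: → [33,44); WM=39
i=10 t=47 v=6: → [44,55); WM=44; [33,44) fires=2
i=11 t=30 v=9: DROP (t<44-0); WM=44
i=12 t=39 v=8: DROP (t<44-0); WM=44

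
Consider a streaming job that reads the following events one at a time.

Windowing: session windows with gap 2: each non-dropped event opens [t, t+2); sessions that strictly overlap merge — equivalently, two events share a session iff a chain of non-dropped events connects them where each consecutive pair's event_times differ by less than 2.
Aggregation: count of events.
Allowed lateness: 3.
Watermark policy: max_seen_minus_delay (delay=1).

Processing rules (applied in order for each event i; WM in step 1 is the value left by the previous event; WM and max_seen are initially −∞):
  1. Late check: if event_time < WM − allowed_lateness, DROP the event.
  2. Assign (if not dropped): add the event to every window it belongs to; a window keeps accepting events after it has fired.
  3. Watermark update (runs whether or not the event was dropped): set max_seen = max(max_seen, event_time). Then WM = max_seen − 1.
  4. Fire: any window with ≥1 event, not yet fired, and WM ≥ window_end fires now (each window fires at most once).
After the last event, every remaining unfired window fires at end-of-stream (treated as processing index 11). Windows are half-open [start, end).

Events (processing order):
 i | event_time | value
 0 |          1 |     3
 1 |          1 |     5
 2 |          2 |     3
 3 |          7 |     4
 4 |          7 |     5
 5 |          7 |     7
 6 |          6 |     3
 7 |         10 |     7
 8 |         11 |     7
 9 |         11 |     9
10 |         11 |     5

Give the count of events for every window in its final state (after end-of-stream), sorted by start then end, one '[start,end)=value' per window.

[1,4)=3 [6,9)=4 [10,13)=4

i=0 t=1 v=3: → [1,3); WM=0
i=1 t=1 v=5: → [1,3); WM=0
i=2 t=2 v=3: → [1,4); WM=1
i=3 t=7 v=4: → [7,9); WM=6
i=4 t=7 v=5: → [7,9); WM=6
i=5 t=7 v=7: → [7,9); WM=6
i=6 t=6 v=3: → [6,9); WM=6
i=7 t=10 v=7: → [10,12); WM=9
i=8 t=11 v=7: → [10,13); WM=10
i=9 t=11 v=9: → [10,13); WM=10
i=10 t=11 v=5: → [10,13); WM=10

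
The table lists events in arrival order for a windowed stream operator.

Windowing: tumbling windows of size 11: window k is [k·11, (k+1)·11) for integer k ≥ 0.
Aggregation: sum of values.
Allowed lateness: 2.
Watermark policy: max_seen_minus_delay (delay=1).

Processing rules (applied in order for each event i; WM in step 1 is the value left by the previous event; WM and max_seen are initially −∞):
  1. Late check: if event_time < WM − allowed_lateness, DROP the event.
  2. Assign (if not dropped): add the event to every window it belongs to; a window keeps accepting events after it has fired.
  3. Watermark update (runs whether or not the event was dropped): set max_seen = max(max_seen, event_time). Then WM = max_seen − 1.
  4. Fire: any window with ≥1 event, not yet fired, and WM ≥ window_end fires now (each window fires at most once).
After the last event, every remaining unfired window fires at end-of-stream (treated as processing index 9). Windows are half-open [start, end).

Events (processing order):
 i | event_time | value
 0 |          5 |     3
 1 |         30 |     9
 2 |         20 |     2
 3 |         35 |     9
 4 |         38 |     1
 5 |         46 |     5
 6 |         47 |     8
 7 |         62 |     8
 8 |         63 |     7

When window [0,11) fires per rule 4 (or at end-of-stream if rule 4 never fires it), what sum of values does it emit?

i=0 t=5 v=3: → [0,11); WM=4
i=1 t=30 v=9: → [22,33); WM=29; [0,11) fires=3
i=2 t=20 v=2: DROP (t<29-2); WM=29
i=3 t=35 v=9: → [33,44); WM=34; [22,33) fires=9
i=4 t=38 v=1: → [33,44); WM=37
i=5 t=46 v=5: → [44,55); WM=45; [33,44) fires=10
i=6 t=47 v=8: → [44,55); WM=46
i=7 t=62 v=8: → [55,66); WM=61; [44,55) fires=13
i=8 t=63 v=7: → [55,66); WM=62

3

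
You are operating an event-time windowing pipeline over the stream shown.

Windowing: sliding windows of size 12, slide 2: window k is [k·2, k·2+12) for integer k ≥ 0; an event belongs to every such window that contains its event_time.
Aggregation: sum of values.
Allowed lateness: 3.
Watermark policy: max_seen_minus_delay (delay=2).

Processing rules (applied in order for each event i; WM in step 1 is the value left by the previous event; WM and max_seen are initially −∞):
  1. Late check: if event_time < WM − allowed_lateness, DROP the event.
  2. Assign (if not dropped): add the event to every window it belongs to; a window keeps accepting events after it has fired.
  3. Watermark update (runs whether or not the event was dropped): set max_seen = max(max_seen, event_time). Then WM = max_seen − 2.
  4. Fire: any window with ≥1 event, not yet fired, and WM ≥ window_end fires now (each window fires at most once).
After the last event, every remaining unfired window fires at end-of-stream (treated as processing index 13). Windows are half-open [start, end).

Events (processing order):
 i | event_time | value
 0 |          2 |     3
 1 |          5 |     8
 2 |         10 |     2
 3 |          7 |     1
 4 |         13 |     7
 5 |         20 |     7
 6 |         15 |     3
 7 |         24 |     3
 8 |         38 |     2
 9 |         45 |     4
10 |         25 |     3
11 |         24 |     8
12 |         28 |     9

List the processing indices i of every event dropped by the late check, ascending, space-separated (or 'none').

10 11 12

i=0 t=2 v=3: → [2,14),[0,12); WM=0
i=1 t=5 v=8: → [4,16),[2,14),[0,12); WM=3
i=2 t=10 v=2: → [10,22),[8,20),[6,18),[4,16),[2,14),[0,12); WM=8
i=3 t=7 v=1: → [6,18),[4,16),[2,14),[0,12); WM=8
i=4 t=13 v=7: → [12,24),[10,22),[8,20),[6,18),[4,16),[2,14); WM=11
i=5 t=20 v=7: → [20,32),[18,30),[16,28),[14,26),[12,24),[10,22); WM=18; [0,12) fires=14 [2,14) fires=21 [4,16) fires=18 [6,18) fires=10
i=6 t=15 v=3: → [14,26),[12,24),[10,22),[8,20),[6,18),[4,16); WM=18
i=7 t=24 v=3: → [24,36),[22,34),[20,32),[18,30),[16,28),[14,26); WM=22; [8,20) fires=12 [10,22) fires=19
i=8 t=38 v=2: → [38,50),[36,48),[34,46),[32,44),[30,42),[28,40); WM=36; [12,24) fires=17 [14,26) fires=13 [16,28) fires=10 [18,30) fires=10 [20,32) fires=10 [22,34) fires=3 [24,36) fires=3
i=9 t=45 v=4: → [44,56),[42,54),[40,52),[38,50),[36,48),[34,46); WM=43; [28,40) fires=2 [30,42) fires=2
i=10 t=25 v=3: DROP (t<43-3); WM=43
i=11 t=24 v=8: DROP (t<43-3); WM=43
i=12 t=28 v=9: DROP (t<43-3); WM=43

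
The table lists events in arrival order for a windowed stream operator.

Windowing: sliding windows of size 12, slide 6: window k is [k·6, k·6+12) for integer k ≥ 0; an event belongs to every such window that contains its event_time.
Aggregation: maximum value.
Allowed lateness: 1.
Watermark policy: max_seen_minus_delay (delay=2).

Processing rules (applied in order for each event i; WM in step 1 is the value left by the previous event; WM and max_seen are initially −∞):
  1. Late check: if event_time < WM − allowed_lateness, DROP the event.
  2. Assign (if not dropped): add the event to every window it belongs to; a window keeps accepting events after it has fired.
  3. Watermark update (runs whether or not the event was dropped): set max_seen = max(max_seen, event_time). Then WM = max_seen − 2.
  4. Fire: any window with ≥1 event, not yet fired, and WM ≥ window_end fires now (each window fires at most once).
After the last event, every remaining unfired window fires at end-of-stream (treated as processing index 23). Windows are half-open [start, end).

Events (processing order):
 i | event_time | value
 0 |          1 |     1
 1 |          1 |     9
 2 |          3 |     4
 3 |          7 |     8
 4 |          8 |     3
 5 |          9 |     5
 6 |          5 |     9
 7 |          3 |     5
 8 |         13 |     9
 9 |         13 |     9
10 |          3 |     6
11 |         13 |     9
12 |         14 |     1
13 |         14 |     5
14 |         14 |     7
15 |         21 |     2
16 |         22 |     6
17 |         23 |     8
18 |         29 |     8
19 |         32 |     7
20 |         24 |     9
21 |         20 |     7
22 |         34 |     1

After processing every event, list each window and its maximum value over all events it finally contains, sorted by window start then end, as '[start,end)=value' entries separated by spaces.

i=0 t=1 v=1: → [0,12); WM=-1
i=1 t=1 v=9: → [0,12); WM=-1
i=2 t=3 v=4: → [0,12); WM=1
i=3 t=7 v=8: → [6,18),[0,12); WM=5
i=4 t=8 v=3: → [6,18),[0,12); WM=6
i=5 t=9 v=5: → [6,18),[0,12); WM=7
i=6 t=5 v=9: DROP (t<7-1); WM=7
i=7 t=3 v=5: DROP (t<7-1); WM=7
i=8 t=13 v=9: → [12,24),[6,18); WM=11
i=9 t=13 v=9: → [12,24),[6,18); WM=11
i=10 t=3 v=6: DROP (t<11-1); WM=11
i=11 t=13 v=9: → [12,24),[6,18); WM=11
i=12 t=14 v=1: → [12,24),[6,18); WM=12; [0,12) fires=9
i=13 t=14 v=5: → [12,24),[6,18); WM=12
i=14 t=14 v=7: → [12,24),[6,18); WM=12
i=15 t=21 v=2: → [18,30),[12,24); WM=19; [6,18) fires=9
i=16 t=22 v=6: → [18,30),[12,24); WM=20
i=17 t=23 v=8: → [18,30),[12,24); WM=21
i=18 t=29 v=8: → [24,36),[18,30); WM=27; [12,24) fires=9
i=19 t=32 v=7: → [30,42),[24,36); WM=30; [18,30) fires=8
i=20 t=24 v=9: DROP (t<30-1); WM=30
i=21 t=20 v=7: DROP (t<30-1); WM=30
i=22 t=34 v=1: → [30,42),[24,36); WM=32

[0,12)=9 [6,18)=9 [12,24)=9 [18,30)=8 [24,36)=8 [30,42)=7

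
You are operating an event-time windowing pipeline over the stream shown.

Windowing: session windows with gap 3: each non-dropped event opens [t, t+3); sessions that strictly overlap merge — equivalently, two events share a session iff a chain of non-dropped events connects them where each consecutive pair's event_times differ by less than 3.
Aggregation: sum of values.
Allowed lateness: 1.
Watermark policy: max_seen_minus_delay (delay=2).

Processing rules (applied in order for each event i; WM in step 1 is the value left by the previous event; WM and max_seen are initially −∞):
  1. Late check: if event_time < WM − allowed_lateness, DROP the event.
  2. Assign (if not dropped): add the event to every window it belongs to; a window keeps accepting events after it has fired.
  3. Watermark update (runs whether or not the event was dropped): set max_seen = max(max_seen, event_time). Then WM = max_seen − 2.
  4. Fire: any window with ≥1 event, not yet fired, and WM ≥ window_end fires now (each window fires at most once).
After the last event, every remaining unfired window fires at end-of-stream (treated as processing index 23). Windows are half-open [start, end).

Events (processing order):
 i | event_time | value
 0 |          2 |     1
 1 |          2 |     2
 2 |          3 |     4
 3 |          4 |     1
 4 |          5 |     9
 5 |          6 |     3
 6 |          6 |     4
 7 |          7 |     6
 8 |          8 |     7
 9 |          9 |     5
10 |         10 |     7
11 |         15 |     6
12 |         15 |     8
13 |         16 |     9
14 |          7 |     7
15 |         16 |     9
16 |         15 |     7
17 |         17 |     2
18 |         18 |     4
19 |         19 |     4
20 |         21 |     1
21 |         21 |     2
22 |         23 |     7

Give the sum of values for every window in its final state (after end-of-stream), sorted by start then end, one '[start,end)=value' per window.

i=0 t=2 v=1: → [2,5); WM=0
i=1 t=2 v=2: → [2,5); WM=0
i=2 t=3 v=4: → [2,6); WM=1
i=3 t=4 v=1: → [2,7); WM=2
i=4 t=5 v=9: → [2,8); WM=3
i=5 t=6 v=3: → [2,9); WM=4
i=6 t=6 v=4: → [2,9); WM=4
i=7 t=7 v=6: → [2,10); WM=5
i=8 t=8 v=7: → [2,11); WM=6
i=9 t=9 v=5: → [2,12); WM=7
i=10 t=10 v=7: → [2,13); WM=8
i=11 t=15 v=6: → [15,18); WM=13
i=12 t=15 v=8: → [15,18); WM=13
i=13 t=16 v=9: → [15,19); WM=14
i=14 t=7 v=7: DROP (t<14-1); WM=14
i=15 t=16 v=9: → [15,19); WM=14
i=16 t=15 v=7: → [15,19); WM=14
i=17 t=17 v=2: → [15,20); WM=15
i=18 t=18 v=4: → [15,21); WM=16
i=19 t=19 v=4: → [15,22); WM=17
i=20 t=21 v=1: → [15,24); WM=19
i=21 t=21 v=2: → [15,24); WM=19
i=22 t=23 v=7: → [15,26); WM=21

[2,13)=49 [15,26)=59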